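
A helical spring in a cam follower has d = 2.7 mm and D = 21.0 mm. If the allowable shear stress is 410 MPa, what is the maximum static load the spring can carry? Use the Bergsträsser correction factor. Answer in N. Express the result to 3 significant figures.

128 N

C = D/d = 21.0/2.7 = 7.7778
K_B = (4C+2)/(4C−3) = 33.111/28.111 = 1.1779
τ_max = K·8FD/(πd³) → F_max = τ_allow·πd³/(8DK)
F_max = 410·π·2.7³/(8·21.0·1.1779) = 25353/197.88 = 128.12 N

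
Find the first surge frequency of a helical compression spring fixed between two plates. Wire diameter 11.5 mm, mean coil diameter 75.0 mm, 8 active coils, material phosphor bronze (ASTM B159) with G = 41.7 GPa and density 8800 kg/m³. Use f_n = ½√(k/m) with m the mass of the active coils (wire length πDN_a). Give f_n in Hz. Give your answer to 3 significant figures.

k = Gd⁴/(8D³N_a) = (41.7×10³)(11.5⁴)/(8·75.0³·8) = 27.012 N/mm = 27012 N/m
Wire length L = πDN_a = π·75.0·8 = 1885 mm
m = ρ·(πd²/4)·L = 8800 × 103.87×10⁻⁶ m² × 1.885 m = 1.7229 kg
f_n = ½√(k/m) = 0.5·√(27012/1.7229) = 0.5·√(15678) = 62.606 Hz

62.6 Hz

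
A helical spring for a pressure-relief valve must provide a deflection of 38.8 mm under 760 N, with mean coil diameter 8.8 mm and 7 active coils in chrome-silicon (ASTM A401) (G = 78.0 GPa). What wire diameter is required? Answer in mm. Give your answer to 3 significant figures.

Required rate k = F/δ = 760/38.8 = 19.588 N/mm
d = (8D³N_a·k / G)^(1/4) = (8·8.8³·7·19.588 / (78.0×10³))^0.25
  = (9.5835)^0.25 = 1.7595 mm

1.76 mm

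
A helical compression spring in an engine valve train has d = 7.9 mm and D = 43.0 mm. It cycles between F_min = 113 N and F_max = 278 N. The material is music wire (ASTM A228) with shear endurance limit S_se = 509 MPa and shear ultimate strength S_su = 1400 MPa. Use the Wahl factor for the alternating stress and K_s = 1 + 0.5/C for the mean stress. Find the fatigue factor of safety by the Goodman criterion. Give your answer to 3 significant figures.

12.5

C = D/d = 43.0/7.9 = 5.4430; K_W = (4C−1)/(4C−4)+0.615/C = 1.2818; K_s = 1+0.5/C = 1.0919
F_a = (F_max−F_min)/2 = 82.5 N; F_m = (F_max+F_min)/2 = 195.5 N
τ_a = K_W·8F_aD/(πd³) = 1.2818 × 18.322 = 23.485 MPa
τ_m = K_s·8F_mD/(πd³) = 1.0919 × 43.418 = 47.407 MPa
Goodman: 1/n_f = τ_a/S_se + τ_m/S_su = 23.485/509 + 47.407/1400 = 0.04614 + 0.03386 = 0.080002
n_f = 1/0.080002 = 12.5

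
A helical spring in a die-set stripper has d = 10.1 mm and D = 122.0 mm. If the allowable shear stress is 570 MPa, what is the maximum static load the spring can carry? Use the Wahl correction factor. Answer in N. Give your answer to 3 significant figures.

1690 N

C = D/d = 122.0/10.1 = 12.0792
K_W = (4C−1)/(4C−4) + 0.615/C = 47.317/44.317 + 0.0509 = 1.1186
τ_max = K·8FD/(πd³) → F_max = τ_allow·πd³/(8DK)
F_max = 570·π·10.1³/(8·122.0·1.1186) = 1.845e+06/1091.8 = 1689.9 N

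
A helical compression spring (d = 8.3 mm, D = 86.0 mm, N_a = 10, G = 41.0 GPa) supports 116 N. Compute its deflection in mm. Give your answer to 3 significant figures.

k = Gd⁴/(8D³N_a) = (41.0×10³)(8.3⁴)/(8·86.0³·10) = 3.8239 N/mm
δ = F/k = 116 / 3.8239 = 30.335 mm

30.3 mm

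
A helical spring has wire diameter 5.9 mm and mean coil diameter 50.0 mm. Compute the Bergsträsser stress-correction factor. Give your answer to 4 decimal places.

C = D/d = 50.0/5.9 = 8.4746
K_B = (4C+2)/(4C−3) = 35.898/30.898 = 1.1618

1.1618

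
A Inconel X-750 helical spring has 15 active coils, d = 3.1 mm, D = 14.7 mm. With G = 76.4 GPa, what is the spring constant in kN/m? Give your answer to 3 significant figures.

k = Gd⁴/(8D³N_a) = (76.4×10³ × 3.1⁴) / (8 × 14.7³ × 15)
  = 7.0557e+06 / 381183 = 18.51 N/mm

18.5 kN/m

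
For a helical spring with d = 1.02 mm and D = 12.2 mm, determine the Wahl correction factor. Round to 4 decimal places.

1.1198

C = D/d = 12.2/1.02 = 11.9608
K_W = (4C−1)/(4C−4) + 0.615/C = 46.843/43.843 + 0.0514 = 1.1198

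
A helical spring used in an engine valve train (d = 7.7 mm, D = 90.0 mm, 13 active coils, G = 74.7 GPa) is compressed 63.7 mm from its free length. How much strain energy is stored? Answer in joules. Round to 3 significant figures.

k = Gd⁴/(8D³N_a) = (74.7×10³)(7.7⁴)/(8·90.0³·13) = 3.4636 N/mm
U = ½kδ² = 0.5 × 3.4636 × 63.7² = 7027 N·mm = 7.027 J

7.03 J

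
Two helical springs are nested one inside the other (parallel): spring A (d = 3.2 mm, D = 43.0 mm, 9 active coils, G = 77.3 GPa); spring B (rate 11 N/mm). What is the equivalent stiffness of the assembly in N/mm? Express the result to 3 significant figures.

12.4 N/mm

k_A = Gd⁴/(8D³N_a) = (77.3×10³)(3.2⁴)/(8·43.0³·9) = 1.4159 N/mm
Parallel: k_eq = 1.4159 + 11 = 12.416 N/mm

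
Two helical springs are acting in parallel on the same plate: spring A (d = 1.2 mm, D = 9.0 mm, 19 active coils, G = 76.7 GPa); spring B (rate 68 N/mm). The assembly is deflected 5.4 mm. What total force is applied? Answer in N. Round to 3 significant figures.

k_A = Gd⁴/(8D³N_a) = (76.7×10³)(1.2⁴)/(8·9.0³·19) = 1.4353 N/mm
Parallel: k_eq = 1.4353 + 68 = 69.435 N/mm
F = k_eq·δ = 69.435·5.4 = 374.95 N

375 N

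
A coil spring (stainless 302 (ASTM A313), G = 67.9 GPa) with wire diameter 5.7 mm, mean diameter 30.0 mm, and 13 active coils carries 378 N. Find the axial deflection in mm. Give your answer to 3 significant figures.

14.8 mm

k = Gd⁴/(8D³N_a) = (67.9×10³)(5.7⁴)/(8·30.0³·13) = 25.525 N/mm
δ = F/k = 378 / 25.525 = 14.809 mm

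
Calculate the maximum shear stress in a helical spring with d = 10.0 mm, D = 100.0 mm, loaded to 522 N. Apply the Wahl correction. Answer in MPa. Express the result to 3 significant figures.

152 MPa

Spring index C = D/d = 100.0/10.0 = 10.0000
K_W = (4C−1)/(4C−4) + 0.615/C = 39.000/36.000 + 0.0615 = 1.1448
τ₀ = 8FD/(πd³) = 8·522·100.0/(π·10.0³) = 417600/3141.6 = 132.93 MPa
τ_max = K·τ₀ = 1.1448 × 132.93 = 152.18 MPa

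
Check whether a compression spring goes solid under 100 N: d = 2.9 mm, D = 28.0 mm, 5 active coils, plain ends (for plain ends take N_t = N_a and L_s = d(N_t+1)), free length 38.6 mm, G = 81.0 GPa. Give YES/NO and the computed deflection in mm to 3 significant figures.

NO, δ = 15.3 mm

k = Gd⁴/(8D³N_a) = (81.0×10³)(2.9⁴)/(8·28.0³·5) = 6.5244 N/mm
N_t = 5; L_s = 2.9·6 = 17.4 mm; δ_solid = L₀ − L_s = 38.6 − 17.4 = 21.2 mm
δ = F/k = 100/6.5244 = 15.327 mm
δ < δ_solid → spring does not go solid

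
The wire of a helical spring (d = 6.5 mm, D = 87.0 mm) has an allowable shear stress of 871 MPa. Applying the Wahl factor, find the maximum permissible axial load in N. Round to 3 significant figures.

976 N

C = D/d = 87.0/6.5 = 13.3846
K_W = (4C−1)/(4C−4) + 0.615/C = 52.538/49.538 + 0.0459 = 1.1065
τ_max = K·8FD/(πd³) → F_max = τ_allow·πd³/(8DK)
F_max = 871·π·6.5³/(8·87.0·1.1065) = 7.5146e+05/770.13 = 975.76 N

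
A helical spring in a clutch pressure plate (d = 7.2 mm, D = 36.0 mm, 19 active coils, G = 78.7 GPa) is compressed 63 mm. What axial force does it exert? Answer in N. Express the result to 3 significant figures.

1880 N

k = Gd⁴/(8D³N_a) = (78.7×10³)(7.2⁴)/(8·36.0³·19) = 29.823 N/mm
F = k·δ = 29.823 × 63 = 1878.9 N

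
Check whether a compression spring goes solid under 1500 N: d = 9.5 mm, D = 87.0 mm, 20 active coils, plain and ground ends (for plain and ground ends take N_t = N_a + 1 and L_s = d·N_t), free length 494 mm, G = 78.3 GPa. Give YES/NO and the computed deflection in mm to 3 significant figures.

NO, δ = 248 mm

k = Gd⁴/(8D³N_a) = (78.3×10³)(9.5⁴)/(8·87.0³·20) = 6.0531 N/mm
N_t = 21; L_s = 9.5·21 = 199.5 mm; δ_solid = L₀ − L_s = 494 − 199.5 = 294.5 mm
δ = F/k = 1500/6.0531 = 247.81 mm
δ < δ_solid → spring does not go solid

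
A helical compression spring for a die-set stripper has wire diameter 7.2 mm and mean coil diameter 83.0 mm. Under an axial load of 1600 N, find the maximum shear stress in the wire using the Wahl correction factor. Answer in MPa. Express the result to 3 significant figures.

Spring index C = D/d = 83.0/7.2 = 11.5278
K_W = (4C−1)/(4C−4) + 0.615/C = 45.111/42.111 + 0.0533 = 1.1246
τ₀ = 8FD/(πd³) = 8·1600·83.0/(π·7.2³) = 1.0624e+06/1172.6 = 906.03 MPa
τ_max = K·τ₀ = 1.1246 × 906.03 = 1018.9 MPa

1020 MPa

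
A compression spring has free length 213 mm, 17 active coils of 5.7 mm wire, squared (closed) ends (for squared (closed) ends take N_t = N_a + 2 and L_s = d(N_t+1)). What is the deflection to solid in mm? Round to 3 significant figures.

99.0 mm

N_t = 19; L_s = 5.7·20 = 114 mm
δ_solid = L₀ − L_s = 213 − 114 = 99 mm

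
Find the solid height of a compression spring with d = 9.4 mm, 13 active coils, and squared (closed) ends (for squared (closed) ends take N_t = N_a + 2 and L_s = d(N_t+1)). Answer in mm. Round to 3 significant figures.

150 mm

squared (closed) ends: N_t = N_a + 2 = 13 + 2 = 15
L_s = d·(N_t+1) = 9.4 × 16 = 150.4 mm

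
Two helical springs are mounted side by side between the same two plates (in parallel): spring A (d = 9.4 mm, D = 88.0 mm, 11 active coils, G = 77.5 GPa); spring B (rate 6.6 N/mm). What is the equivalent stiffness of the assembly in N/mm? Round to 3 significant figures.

k_A = Gd⁴/(8D³N_a) = (77.5×10³)(9.4⁴)/(8·88.0³·11) = 10.09 N/mm
Parallel: k_eq = 10.09 + 6.6 = 16.69 N/mm

16.7 N/mm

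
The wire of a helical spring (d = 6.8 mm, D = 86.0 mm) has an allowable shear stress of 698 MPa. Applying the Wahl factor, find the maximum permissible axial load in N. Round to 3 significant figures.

900 N

C = D/d = 86.0/6.8 = 12.6471
K_W = (4C−1)/(4C−4) + 0.615/C = 49.588/46.588 + 0.0486 = 1.1130
τ_max = K·8FD/(πd³) → F_max = τ_allow·πd³/(8DK)
F_max = 698·π·6.8³/(8·86.0·1.1130) = 6.895e+05/765.76 = 900.41 N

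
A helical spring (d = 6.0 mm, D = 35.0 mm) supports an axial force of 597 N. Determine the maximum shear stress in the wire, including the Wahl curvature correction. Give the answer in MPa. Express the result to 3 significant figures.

Spring index C = D/d = 35.0/6.0 = 5.8333
K_W = (4C−1)/(4C−4) + 0.615/C = 22.333/19.333 + 0.1054 = 1.2606
τ₀ = 8FD/(πd³) = 8·597·35.0/(π·6.0³) = 167160/678.58 = 246.34 MPa
τ_max = K·τ₀ = 1.2606 × 246.34 = 310.53 MPa

311 MPa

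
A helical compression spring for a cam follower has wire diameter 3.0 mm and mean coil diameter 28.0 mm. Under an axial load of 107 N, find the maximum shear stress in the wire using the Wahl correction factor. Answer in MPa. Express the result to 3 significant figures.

Spring index C = D/d = 28.0/3.0 = 9.3333
K_W = (4C−1)/(4C−4) + 0.615/C = 36.333/33.333 + 0.0659 = 1.1559
τ₀ = 8FD/(πd³) = 8·107·28.0/(π·3.0³) = 23968/84.823 = 282.56 MPa
τ_max = K·τ₀ = 1.1559 × 282.56 = 326.61 MPa

327 MPa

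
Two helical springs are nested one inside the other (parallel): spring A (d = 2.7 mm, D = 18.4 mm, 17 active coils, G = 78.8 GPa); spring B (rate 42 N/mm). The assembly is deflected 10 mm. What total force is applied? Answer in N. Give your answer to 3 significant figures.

k_A = Gd⁴/(8D³N_a) = (78.8×10³)(2.7⁴)/(8·18.4³·17) = 4.943 N/mm
Parallel: k_eq = 4.943 + 42 = 46.943 N/mm
F = k_eq·δ = 46.943·10 = 469.43 N

469 N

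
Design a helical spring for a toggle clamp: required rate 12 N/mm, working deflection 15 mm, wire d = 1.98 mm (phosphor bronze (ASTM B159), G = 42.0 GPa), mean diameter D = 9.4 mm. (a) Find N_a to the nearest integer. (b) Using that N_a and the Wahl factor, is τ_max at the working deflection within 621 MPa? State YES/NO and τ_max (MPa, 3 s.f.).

N_a = Gd⁴/(8D³k) = (42.0×10³)(1.98⁴)/(8·9.4³·12) = 8.096 → N_a = 8
Actual rate k = Gd⁴/(8D³·8) = 12.144 N/mm
Working load F = kδ = 12.144·15 = 182.15 N
C = 9.4/1.98 = 4.7475; K_W = (4C−1)/(4C−4)+0.615/C = 1.3297
τ_max = K_W·8FD/(πd³) = 1.3297·561.71 = 746.89 MPa
τ_max > 621 MPa → exceeds allowable

(a) 8 coils; (b) NO, τ_max = 747 MPa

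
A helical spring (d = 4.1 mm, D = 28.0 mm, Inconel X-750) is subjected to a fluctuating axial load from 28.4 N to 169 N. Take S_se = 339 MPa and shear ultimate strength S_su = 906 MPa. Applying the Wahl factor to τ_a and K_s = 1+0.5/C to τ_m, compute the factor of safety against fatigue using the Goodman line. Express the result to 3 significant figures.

C = D/d = 28.0/4.1 = 6.8293; K_W = (4C−1)/(4C−4)+0.615/C = 1.2187; K_s = 1+0.5/C = 1.0732
F_a = (F_max−F_min)/2 = 70.3 N; F_m = (F_max+F_min)/2 = 98.7 N
τ_a = K_W·8F_aD/(πd³) = 1.2187 × 72.728 = 88.635 MPa
τ_m = K_s·8F_mD/(πd³) = 1.0732 × 102.11 = 109.58 MPa
Goodman: 1/n_f = τ_a/S_se + τ_m/S_su = 88.635/339 + 109.58/906 = 0.26146 + 0.12095 = 0.38241
n_f = 1/0.38241 = 2.615

2.61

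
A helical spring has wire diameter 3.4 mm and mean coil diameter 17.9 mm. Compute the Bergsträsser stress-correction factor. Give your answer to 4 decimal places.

1.2769

C = D/d = 17.9/3.4 = 5.2647
K_B = (4C+2)/(4C−3) = 23.059/18.059 = 1.2769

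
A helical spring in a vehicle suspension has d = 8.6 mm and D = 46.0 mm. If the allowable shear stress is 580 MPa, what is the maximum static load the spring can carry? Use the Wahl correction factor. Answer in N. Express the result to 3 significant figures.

2450 N

C = D/d = 46.0/8.6 = 5.3488
K_W = (4C−1)/(4C−4) + 0.615/C = 20.395/17.395 + 0.1150 = 1.2874
τ_max = K·8FD/(πd³) → F_max = τ_allow·πd³/(8DK)
F_max = 580·π·8.6³/(8·46.0·1.2874) = 1.159e+06/473.78 = 2446.2 N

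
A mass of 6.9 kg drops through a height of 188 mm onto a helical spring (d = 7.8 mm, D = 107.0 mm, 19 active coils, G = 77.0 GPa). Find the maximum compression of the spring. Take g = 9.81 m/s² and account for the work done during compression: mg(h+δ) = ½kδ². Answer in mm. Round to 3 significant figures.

k = Gd⁴/(8D³N_a) = (77.0×10³)(7.8⁴)/(8·107.0³·19) = 1.5306 N/mm
W = mg = 6.9 × 9.81 = 67.689 N
½kδ² − Wδ − Wh = 0 → δ = (W + √(W² + 2kWh))/k
δ = (67.689 + √(4581.8 + 38956.5))/1.5306 = (67.689 + 208.66)/1.5306 = 180.54 mm

181 mm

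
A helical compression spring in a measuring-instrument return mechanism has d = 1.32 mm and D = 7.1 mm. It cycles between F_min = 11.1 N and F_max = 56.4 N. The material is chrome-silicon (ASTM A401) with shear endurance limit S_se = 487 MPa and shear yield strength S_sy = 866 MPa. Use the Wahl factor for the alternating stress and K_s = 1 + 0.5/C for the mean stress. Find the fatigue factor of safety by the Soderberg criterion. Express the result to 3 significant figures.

1.24

C = D/d = 7.1/1.32 = 5.3788; K_W = (4C−1)/(4C−4)+0.615/C = 1.2856; K_s = 1+0.5/C = 1.0930
F_a = (F_max−F_min)/2 = 22.65 N; F_m = (F_max+F_min)/2 = 33.75 N
τ_a = K_W·8F_aD/(πd³) = 1.2856 × 178.05 = 228.91 MPa
τ_m = K_s·8F_mD/(πd³) = 1.0930 × 265.31 = 289.97 MPa
Soderberg: 1/n_f = τ_a/S_se + τ_m/S_sy = 228.91/487 + 289.97/866 = 0.47003 + 0.33484 = 0.80487
n_f = 1/0.80487 = 1.242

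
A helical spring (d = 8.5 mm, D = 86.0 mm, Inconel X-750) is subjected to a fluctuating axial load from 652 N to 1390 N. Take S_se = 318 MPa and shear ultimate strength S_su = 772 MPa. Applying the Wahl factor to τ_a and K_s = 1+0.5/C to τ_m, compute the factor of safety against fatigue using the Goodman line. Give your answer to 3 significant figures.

C = D/d = 86.0/8.5 = 10.1176; K_W = (4C−1)/(4C−4)+0.615/C = 1.1430; K_s = 1+0.5/C = 1.0494
F_a = (F_max−F_min)/2 = 369 N; F_m = (F_max+F_min)/2 = 1021 N
τ_a = K_W·8F_aD/(πd³) = 1.1430 × 131.59 = 150.41 MPa
τ_m = K_s·8F_mD/(πd³) = 1.0494 × 364.09 = 382.08 MPa
Goodman: 1/n_f = τ_a/S_se + τ_m/S_su = 150.41/318 + 382.08/772 = 0.47298 + 0.49492 = 0.96791
n_f = 1/0.96791 = 1.033

1.03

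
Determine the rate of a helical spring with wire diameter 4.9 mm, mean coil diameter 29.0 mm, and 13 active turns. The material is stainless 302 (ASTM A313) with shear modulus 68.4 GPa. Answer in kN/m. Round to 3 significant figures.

15.5 kN/m

k = Gd⁴/(8D³N_a) = (68.4×10³ × 4.9⁴) / (8 × 29.0³ × 13)
  = 3.94312e+07 / 2.53646e+06 = 15.546 N/mm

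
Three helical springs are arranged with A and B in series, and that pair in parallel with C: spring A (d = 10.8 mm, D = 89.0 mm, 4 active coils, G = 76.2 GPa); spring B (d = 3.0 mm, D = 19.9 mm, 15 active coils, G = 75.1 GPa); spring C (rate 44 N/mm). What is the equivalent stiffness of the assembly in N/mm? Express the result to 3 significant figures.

49.6 N/mm

k_A = Gd⁴/(8D³N_a) = (76.2×10³)(10.8⁴)/(8·89.0³·4) = 45.955 N/mm
k_B = Gd⁴/(8D³N_a) = (75.1×10³)(3.0⁴)/(8·19.9³·15) = 6.4326 N/mm
Springs A,B series: k_AB = 1/(1/45.955+1/6.4326) = 5.6427 N/mm; parallel with C: k_eq = 5.6427+44 = 49.643 N/mm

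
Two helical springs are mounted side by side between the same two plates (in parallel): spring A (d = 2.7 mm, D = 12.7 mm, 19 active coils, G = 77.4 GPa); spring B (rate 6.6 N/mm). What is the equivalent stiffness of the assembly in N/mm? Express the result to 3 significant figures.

19.8 N/mm

k_A = Gd⁴/(8D³N_a) = (77.4×10³)(2.7⁴)/(8·12.7³·19) = 13.211 N/mm
Parallel: k_eq = 13.211 + 6.6 = 19.811 N/mm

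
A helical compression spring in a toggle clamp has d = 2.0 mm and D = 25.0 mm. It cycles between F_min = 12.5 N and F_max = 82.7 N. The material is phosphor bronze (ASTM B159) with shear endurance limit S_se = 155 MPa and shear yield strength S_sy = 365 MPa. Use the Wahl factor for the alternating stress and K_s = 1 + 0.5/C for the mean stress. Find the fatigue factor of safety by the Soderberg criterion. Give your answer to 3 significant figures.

C = D/d = 25.0/2.0 = 12.5000; K_W = (4C−1)/(4C−4)+0.615/C = 1.1144; K_s = 1+0.5/C = 1.0400
F_a = (F_max−F_min)/2 = 35.1 N; F_m = (F_max+F_min)/2 = 47.6 N
τ_a = K_W·8F_aD/(πd³) = 1.1144 × 279.32 = 311.28 MPa
τ_m = K_s·8F_mD/(πd³) = 1.0400 × 378.79 = 393.94 MPa
Soderberg: 1/n_f = τ_a/S_se + τ_m/S_sy = 311.28/155 + 393.94/365 = 2.00823 + 1.07929 = 3.0875
n_f = 1/3.0875 = 0.3239

0.324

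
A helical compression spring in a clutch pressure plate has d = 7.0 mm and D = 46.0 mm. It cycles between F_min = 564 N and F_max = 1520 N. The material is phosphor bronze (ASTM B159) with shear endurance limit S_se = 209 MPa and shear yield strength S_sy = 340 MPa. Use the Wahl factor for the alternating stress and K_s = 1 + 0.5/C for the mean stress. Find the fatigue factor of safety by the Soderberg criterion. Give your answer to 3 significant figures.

0.479

C = D/d = 46.0/7.0 = 6.5714; K_W = (4C−1)/(4C−4)+0.615/C = 1.2282; K_s = 1+0.5/C = 1.0761
F_a = (F_max−F_min)/2 = 478 N; F_m = (F_max+F_min)/2 = 1042 N
τ_a = K_W·8F_aD/(πd³) = 1.2282 × 163.24 = 200.49 MPa
τ_m = K_s·8F_mD/(πd³) = 1.0761 × 355.85 = 382.93 MPa
Soderberg: 1/n_f = τ_a/S_se + τ_m/S_sy = 200.49/209 + 382.93/340 = 0.95930 + 1.12626 = 2.0856
n_f = 1/2.0856 = 0.4795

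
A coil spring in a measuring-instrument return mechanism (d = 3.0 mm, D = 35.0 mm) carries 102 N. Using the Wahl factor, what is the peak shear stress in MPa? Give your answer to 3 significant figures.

Spring index C = D/d = 35.0/3.0 = 11.6667
K_W = (4C−1)/(4C−4) + 0.615/C = 45.667/42.667 + 0.0527 = 1.1230
τ₀ = 8FD/(πd³) = 8·102·35.0/(π·3.0³) = 28560/84.823 = 336.7 MPa
τ_max = K·τ₀ = 1.1230 × 336.7 = 378.12 MPa

378 MPa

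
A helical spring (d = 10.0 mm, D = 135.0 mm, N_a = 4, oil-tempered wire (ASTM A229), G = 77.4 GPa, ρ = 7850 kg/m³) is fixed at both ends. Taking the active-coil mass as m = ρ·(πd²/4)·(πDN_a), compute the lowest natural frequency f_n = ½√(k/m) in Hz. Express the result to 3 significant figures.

k = Gd⁴/(8D³N_a) = (77.4×10³)(10.0⁴)/(8·135.0³·4) = 9.8308 N/mm = 9830.8 N/m
Wire length L = πDN_a = π·135.0·4 = 1696.5 mm
m = ρ·(πd²/4)·L = 7850 × 78.54×10⁻⁶ m² × 1.6965 m = 1.0459 kg
f_n = ½√(k/m) = 0.5·√(9830.8/1.0459) = 0.5·√(9399.1) = 48.474 Hz

48.5 Hz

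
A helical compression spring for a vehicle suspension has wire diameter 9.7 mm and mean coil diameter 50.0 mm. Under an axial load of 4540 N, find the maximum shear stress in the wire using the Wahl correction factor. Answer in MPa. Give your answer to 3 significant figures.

Spring index C = D/d = 50.0/9.7 = 5.1546
K_W = (4C−1)/(4C−4) + 0.615/C = 19.619/16.619 + 0.1193 = 1.2998
τ₀ = 8FD/(πd³) = 8·4540·50.0/(π·9.7³) = 1.816e+06/2867.2 = 633.36 MPa
τ_max = K·τ₀ = 1.2998 × 633.36 = 823.26 MPa

823 MPa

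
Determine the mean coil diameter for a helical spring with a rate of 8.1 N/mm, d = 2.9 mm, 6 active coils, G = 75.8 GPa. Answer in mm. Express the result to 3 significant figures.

24.0 mm

D = (Gd⁴/(8N_a·k))^(1/3) = (75.8×10³·2.9⁴/(8·6·8.1))^(1/3)
  = (13789.1)^(1/3) = 23.9798 mm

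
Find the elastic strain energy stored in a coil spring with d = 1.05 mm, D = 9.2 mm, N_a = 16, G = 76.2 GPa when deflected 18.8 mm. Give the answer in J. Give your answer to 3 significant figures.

k = Gd⁴/(8D³N_a) = (76.2×10³)(1.05⁴)/(8·9.2³·16) = 0.92926 N/mm
U = ½kδ² = 0.5 × 0.92926 × 18.8² = 164.22 N·mm = 0.16422 J

0.164 J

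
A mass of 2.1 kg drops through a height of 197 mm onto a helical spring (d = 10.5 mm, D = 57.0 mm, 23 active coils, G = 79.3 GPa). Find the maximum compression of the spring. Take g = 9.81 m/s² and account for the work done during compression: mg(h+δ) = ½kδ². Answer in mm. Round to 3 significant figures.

17.7 mm

k = Gd⁴/(8D³N_a) = (79.3×10³)(10.5⁴)/(8·57.0³·23) = 28.287 N/mm
W = mg = 2.1 × 9.81 = 20.601 N
½kδ² − Wδ − Wh = 0 → δ = (W + √(W² + 2kWh))/k
δ = (20.601 + √(424.4 + 229600))/28.287 = (20.601 + 479.61)/28.287 = 17.683 mm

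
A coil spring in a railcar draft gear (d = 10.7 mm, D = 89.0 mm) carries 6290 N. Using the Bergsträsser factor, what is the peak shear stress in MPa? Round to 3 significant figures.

1360 MPa

Spring index C = D/d = 89.0/10.7 = 8.3178
K_B = (4C+2)/(4C−3) = 35.271/30.271 = 1.1652
τ₀ = 8FD/(πd³) = 8·6290·89.0/(π·10.7³) = 4.47848e+06/3848.6 = 1163.7 MPa
τ_max = K·τ₀ = 1.1652 × 1163.7 = 1355.9 MPa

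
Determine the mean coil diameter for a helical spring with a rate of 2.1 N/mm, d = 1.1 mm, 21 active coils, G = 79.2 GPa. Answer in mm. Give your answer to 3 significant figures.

6.90 mm

D = (Gd⁴/(8N_a·k))^(1/3) = (79.2×10³·1.1⁴/(8·21·2.1))^(1/3)
  = (328.676)^(1/3) = 6.9012 mm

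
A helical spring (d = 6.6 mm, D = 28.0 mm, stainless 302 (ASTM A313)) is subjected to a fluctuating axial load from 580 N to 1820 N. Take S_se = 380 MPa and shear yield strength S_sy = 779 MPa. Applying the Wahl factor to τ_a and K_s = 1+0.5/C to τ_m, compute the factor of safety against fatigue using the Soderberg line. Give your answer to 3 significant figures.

C = D/d = 28.0/6.6 = 4.2424; K_W = (4C−1)/(4C−4)+0.615/C = 1.3763; K_s = 1+0.5/C = 1.1179
F_a = (F_max−F_min)/2 = 620 N; F_m = (F_max+F_min)/2 = 1200 N
τ_a = K_W·8F_aD/(πd³) = 1.3763 × 153.77 = 211.62 MPa
τ_m = K_s·8F_mD/(πd³) = 1.1179 × 297.61 = 332.69 MPa
Soderberg: 1/n_f = τ_a/S_se + τ_m/S_sy = 211.62/380 + 332.69/779 = 0.55690 + 0.42707 = 0.98397
n_f = 1/0.98397 = 1.016

1.02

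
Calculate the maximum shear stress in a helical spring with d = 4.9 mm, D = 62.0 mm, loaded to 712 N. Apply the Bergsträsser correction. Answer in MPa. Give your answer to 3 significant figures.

1060 MPa

Spring index C = D/d = 62.0/4.9 = 12.6531
K_B = (4C+2)/(4C−3) = 52.612/47.612 = 1.1050
τ₀ = 8FD/(πd³) = 8·712·62.0/(π·4.9³) = 353152/369.61 = 955.48 MPa
τ_max = K·τ₀ = 1.1050 × 955.48 = 1055.8 MPa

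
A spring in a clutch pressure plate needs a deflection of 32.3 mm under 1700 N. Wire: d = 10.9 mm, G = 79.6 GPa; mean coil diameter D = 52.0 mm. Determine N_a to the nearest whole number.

Required rate k = F/δ = 1700/32.3 = 52.632 N/mm
N_a = Gd⁴/(8D³k) = (79.6×10³ × 10.9⁴)/(8 × 52.0³ × 52.632)
    = 1.12362e+09 / 5.92034e+07 = 18.98 → 19 coils

19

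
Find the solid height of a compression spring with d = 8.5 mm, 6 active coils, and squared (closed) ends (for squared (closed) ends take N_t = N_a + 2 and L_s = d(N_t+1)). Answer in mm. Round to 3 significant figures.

squared (closed) ends: N_t = N_a + 2 = 6 + 2 = 8
L_s = d·(N_t+1) = 8.5 × 9 = 76.5 mm

76.5 mm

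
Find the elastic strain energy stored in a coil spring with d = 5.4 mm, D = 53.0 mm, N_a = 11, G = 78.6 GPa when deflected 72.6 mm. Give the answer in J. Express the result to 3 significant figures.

13.4 J

k = Gd⁴/(8D³N_a) = (78.6×10³)(5.4⁴)/(8·53.0³·11) = 5.1014 N/mm
U = ½kδ² = 0.5 × 5.1014 × 72.6² = 13444 N·mm = 13.444 J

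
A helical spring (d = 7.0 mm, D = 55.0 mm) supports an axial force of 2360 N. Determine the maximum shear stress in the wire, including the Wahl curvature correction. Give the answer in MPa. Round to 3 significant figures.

Spring index C = D/d = 55.0/7.0 = 7.8571
K_W = (4C−1)/(4C−4) + 0.615/C = 30.429/27.429 + 0.0783 = 1.1876
τ₀ = 8FD/(πd³) = 8·2360·55.0/(π·7.0³) = 1.0384e+06/1077.6 = 963.65 MPa
τ_max = K·τ₀ = 1.1876 × 963.65 = 1144.5 MPa

1140 MPa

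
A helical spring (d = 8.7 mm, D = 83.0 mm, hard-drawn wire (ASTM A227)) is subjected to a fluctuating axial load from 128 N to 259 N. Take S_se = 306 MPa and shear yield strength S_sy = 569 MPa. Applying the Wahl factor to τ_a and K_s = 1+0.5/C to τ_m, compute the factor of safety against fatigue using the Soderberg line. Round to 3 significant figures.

C = D/d = 83.0/8.7 = 9.5402; K_W = (4C−1)/(4C−4)+0.615/C = 1.1523; K_s = 1+0.5/C = 1.0524
F_a = (F_max−F_min)/2 = 65.5 N; F_m = (F_max+F_min)/2 = 193.5 N
τ_a = K_W·8F_aD/(πd³) = 1.1523 × 21.023 = 24.225 MPa
τ_m = K_s·8F_mD/(πd³) = 1.0524 × 62.107 = 65.362 MPa
Soderberg: 1/n_f = τ_a/S_se + τ_m/S_sy = 24.225/306 + 65.362/569 = 0.07917 + 0.11487 = 0.19404
n_f = 1/0.19404 = 5.154

5.15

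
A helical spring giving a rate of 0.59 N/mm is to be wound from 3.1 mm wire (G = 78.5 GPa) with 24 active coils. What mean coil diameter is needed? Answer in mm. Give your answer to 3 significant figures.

40.0 mm

D = (Gd⁴/(8N_a·k))^(1/3) = (78.5×10³·3.1⁴/(8·24·0.59))^(1/3)
  = (63997.5)^(1/3) = 39.9995 mm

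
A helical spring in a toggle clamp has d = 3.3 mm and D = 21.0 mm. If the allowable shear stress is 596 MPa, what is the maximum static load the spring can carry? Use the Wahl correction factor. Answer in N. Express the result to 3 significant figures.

C = D/d = 21.0/3.3 = 6.3636
K_W = (4C−1)/(4C−4) + 0.615/C = 24.455/21.455 + 0.0966 = 1.2365
τ_max = K·8FD/(πd³) → F_max = τ_allow·πd³/(8DK)
F_max = 596·π·3.3³/(8·21.0·1.2365) = 67288/207.73 = 323.92 N

324 N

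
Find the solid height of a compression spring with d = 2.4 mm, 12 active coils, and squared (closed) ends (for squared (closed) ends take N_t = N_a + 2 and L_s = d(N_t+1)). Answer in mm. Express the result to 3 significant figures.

36.0 mm

squared (closed) ends: N_t = N_a + 2 = 12 + 2 = 14
L_s = d·(N_t+1) = 2.4 × 15 = 36 mm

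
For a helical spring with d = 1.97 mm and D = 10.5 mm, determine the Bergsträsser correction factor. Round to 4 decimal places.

1.2729

C = D/d = 10.5/1.97 = 5.3299
K_B = (4C+2)/(4C−3) = 23.320/18.320 = 1.2729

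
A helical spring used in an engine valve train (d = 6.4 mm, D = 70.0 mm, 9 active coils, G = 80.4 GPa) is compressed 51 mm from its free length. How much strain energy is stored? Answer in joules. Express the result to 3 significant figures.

k = Gd⁴/(8D³N_a) = (80.4×10³)(6.4⁴)/(8·70.0³·9) = 5.462 N/mm
U = ½kδ² = 0.5 × 5.462 × 51² = 7103.3 N·mm = 7.1033 J

7.10 J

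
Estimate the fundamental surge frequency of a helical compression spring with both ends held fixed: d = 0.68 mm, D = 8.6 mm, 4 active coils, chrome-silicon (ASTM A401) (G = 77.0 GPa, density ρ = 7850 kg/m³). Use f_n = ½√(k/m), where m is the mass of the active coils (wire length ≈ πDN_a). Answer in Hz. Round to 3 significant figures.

k = Gd⁴/(8D³N_a) = (77.0×10³)(0.68⁴)/(8·8.6³·4) = 0.80887 N/mm = 808.87 N/m
Wire length L = πDN_a = π·8.6·4 = 108.07 mm
m = ρ·(πd²/4)·L = 7850 × 0.36317×10⁻⁶ m² × 0.10807 m = 0.0003081 kg
f_n = ½√(k/m) = 0.5·√(808.87/0.0003081) = 0.5·√(2.6254e+06) = 810.15 Hz

810 Hz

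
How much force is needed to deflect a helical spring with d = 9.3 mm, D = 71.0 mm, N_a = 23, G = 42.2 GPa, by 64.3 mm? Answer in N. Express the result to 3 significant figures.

308 N

k = Gd⁴/(8D³N_a) = (42.2×10³)(9.3⁴)/(8·71.0³·23) = 4.7935 N/mm
F = k·δ = 4.7935 × 64.3 = 308.22 N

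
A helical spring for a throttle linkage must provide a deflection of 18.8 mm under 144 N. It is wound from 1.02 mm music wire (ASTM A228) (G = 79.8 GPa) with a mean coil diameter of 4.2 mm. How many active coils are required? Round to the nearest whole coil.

19

Required rate k = F/δ = 144/18.8 = 7.6596 N/mm
N_a = Gd⁴/(8D³k) = (79.8×10³ × 1.02⁴)/(8 × 4.2³ × 7.6596)
    = 86378.1 / 4539.86 = 19.03 → 19 coils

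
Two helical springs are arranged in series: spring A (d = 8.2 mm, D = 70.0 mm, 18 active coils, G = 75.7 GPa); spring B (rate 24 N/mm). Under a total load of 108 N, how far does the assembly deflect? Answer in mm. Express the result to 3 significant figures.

20.1 mm

k_A = Gd⁴/(8D³N_a) = (75.7×10³)(8.2⁴)/(8·70.0³·18) = 6.9294 N/mm
Series: 1/k_eq = 1/6.9294 + 1/24 = 0.18598; k_eq = 5.3769 N/mm
δ = F/k_eq = 108/5.3769 = 20.086 mm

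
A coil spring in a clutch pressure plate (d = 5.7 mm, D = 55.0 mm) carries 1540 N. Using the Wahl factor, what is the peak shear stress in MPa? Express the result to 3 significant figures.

1340 MPa

Spring index C = D/d = 55.0/5.7 = 9.6491
K_W = (4C−1)/(4C−4) + 0.615/C = 37.596/34.596 + 0.0637 = 1.1505
τ₀ = 8FD/(πd³) = 8·1540·55.0/(π·5.7³) = 677600/581.8 = 1164.7 MPa
τ_max = K·τ₀ = 1.1505 × 1164.7 = 1339.9 MPa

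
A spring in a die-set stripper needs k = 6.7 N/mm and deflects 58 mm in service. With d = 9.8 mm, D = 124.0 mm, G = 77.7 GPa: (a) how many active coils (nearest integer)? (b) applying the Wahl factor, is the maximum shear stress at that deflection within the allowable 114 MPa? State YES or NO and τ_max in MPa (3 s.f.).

N_a = Gd⁴/(8D³k) = (77.7×10³)(9.8⁴)/(8·124.0³·6.7) = 7.013 → N_a = 7
Actual rate k = Gd⁴/(8D³·7) = 6.7123 N/mm
Working load F = kδ = 6.7123·58 = 389.31 N
C = 124.0/9.8 = 12.6531; K_W = (4C−1)/(4C−4)+0.615/C = 1.1130
τ_max = K_W·8FD/(πd³) = 1.1130·130.61 = 145.37 MPa
τ_max > 114 MPa → exceeds allowable

(a) 7 coils; (b) NO, τ_max = 145 MPa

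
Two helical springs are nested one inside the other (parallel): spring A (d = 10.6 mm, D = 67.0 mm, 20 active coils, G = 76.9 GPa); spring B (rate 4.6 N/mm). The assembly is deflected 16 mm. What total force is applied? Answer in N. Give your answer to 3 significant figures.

k_A = Gd⁴/(8D³N_a) = (76.9×10³)(10.6⁴)/(8·67.0³·20) = 20.175 N/mm
Parallel: k_eq = 20.175 + 4.6 = 24.775 N/mm
F = k_eq·δ = 24.775·16 = 396.39 N

396 N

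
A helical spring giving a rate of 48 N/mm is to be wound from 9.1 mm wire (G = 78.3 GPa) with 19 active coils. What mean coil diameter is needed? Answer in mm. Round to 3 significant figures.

D = (Gd⁴/(8N_a·k))^(1/3) = (78.3×10³·9.1⁴/(8·19·48))^(1/3)
  = (73594)^(1/3) = 41.9064 mm

41.9 mm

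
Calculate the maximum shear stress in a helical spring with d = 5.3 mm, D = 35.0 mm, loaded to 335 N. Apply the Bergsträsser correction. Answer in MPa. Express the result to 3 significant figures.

243 MPa

Spring index C = D/d = 35.0/5.3 = 6.6038
K_B = (4C+2)/(4C−3) = 28.415/23.415 = 1.2135
τ₀ = 8FD/(πd³) = 8·335·35.0/(π·5.3³) = 93800/467.71 = 200.55 MPa
τ_max = K·τ₀ = 1.2135 × 200.55 = 243.38 MPa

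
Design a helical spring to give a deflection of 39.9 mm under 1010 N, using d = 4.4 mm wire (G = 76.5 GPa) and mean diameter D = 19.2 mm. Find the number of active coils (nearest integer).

20

Required rate k = F/δ = 1010/39.9 = 25.313 N/mm
N_a = Gd⁴/(8D³k) = (76.5×10³ × 4.4⁴)/(8 × 19.2³ × 25.313)
    = 2.86729e+07 / 1.43332e+06 = 20 → 20 coils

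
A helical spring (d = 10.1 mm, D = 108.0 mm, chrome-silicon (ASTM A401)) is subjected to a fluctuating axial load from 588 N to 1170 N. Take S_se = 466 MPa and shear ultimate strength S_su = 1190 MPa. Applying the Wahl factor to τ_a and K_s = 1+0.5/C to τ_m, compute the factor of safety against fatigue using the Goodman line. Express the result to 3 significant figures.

2.53

C = D/d = 108.0/10.1 = 10.6931; K_W = (4C−1)/(4C−4)+0.615/C = 1.1349; K_s = 1+0.5/C = 1.0468
F_a = (F_max−F_min)/2 = 291 N; F_m = (F_max+F_min)/2 = 879 N
τ_a = K_W·8F_aD/(πd³) = 1.1349 × 77.677 = 88.155 MPa
τ_m = K_s·8F_mD/(πd³) = 1.0468 × 234.63 = 245.6 MPa
Goodman: 1/n_f = τ_a/S_se + τ_m/S_su = 88.155/466 + 245.6/1190 = 0.18917 + 0.20639 = 0.39556
n_f = 1/0.39556 = 2.528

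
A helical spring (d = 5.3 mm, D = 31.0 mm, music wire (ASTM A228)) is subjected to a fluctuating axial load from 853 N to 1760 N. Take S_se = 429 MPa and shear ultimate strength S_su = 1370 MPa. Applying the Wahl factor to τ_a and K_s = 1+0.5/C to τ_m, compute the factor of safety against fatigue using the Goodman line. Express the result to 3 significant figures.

0.797

C = D/d = 31.0/5.3 = 5.8491; K_W = (4C−1)/(4C−4)+0.615/C = 1.2598; K_s = 1+0.5/C = 1.0855
F_a = (F_max−F_min)/2 = 453.5 N; F_m = (F_max+F_min)/2 = 1306.5 N
τ_a = K_W·8F_aD/(πd³) = 1.2598 × 240.46 = 302.94 MPa
τ_m = K_s·8F_mD/(πd³) = 1.0855 × 692.76 = 751.98 MPa
Goodman: 1/n_f = τ_a/S_se + τ_m/S_su = 302.94/429 + 751.98/1370 = 0.70616 + 0.54889 = 1.255
n_f = 1/1.255 = 0.7968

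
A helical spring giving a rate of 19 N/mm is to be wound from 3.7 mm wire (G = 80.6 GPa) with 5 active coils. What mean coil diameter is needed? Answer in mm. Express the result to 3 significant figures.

D = (Gd⁴/(8N_a·k))^(1/3) = (80.6×10³·3.7⁴/(8·5·19))^(1/3)
  = (19876)^(1/3) = 27.0879 mm

27.1 mm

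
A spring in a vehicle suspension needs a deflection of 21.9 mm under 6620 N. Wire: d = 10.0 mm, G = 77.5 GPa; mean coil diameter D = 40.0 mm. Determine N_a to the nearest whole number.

5

Required rate k = F/δ = 6620/21.9 = 302.28 N/mm
N_a = Gd⁴/(8D³k) = (77.5×10³ × 10.0⁴)/(8 × 40.0³ × 302.28)
    = 7.75e+08 / 1.54769e+08 = 5.007 → 5 coils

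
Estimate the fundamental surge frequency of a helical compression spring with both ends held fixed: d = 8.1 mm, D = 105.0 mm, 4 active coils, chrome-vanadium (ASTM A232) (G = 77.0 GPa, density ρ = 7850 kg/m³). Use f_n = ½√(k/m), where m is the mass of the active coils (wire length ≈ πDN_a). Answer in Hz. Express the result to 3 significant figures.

k = Gd⁴/(8D³N_a) = (77.0×10³)(8.1⁴)/(8·105.0³·4) = 8.9477 N/mm = 8947.7 N/m
Wire length L = πDN_a = π·105.0·4 = 1319.5 mm
m = ρ·(πd²/4)·L = 7850 × 51.53×10⁻⁶ m² × 1.3195 m = 0.53374 kg
f_n = ½√(k/m) = 0.5·√(8947.7/0.53374) = 0.5·√(16764) = 64.738 Hz

64.7 Hz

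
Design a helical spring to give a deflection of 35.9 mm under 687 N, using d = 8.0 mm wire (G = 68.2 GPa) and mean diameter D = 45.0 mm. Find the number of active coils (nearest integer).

20

Required rate k = F/δ = 687/35.9 = 19.136 N/mm
N_a = Gd⁴/(8D³k) = (68.2×10³ × 8.0⁴)/(8 × 45.0³ × 19.136)
    = 2.79347e+08 / 1.39505e+07 = 20.02 → 20 coils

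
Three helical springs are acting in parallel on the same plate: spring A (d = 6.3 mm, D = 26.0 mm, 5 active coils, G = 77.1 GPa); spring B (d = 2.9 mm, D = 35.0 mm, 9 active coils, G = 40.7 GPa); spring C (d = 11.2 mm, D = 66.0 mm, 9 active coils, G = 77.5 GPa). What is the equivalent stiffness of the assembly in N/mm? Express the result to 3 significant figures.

k_A = Gd⁴/(8D³N_a) = (77.1×10³)(6.3⁴)/(8·26.0³·5) = 172.76 N/mm
k_B = Gd⁴/(8D³N_a) = (40.7×10³)(2.9⁴)/(8·35.0³·9) = 0.9325 N/mm
k_C = Gd⁴/(8D³N_a) = (77.5×10³)(11.2⁴)/(8·66.0³·9) = 58.913 N/mm
Parallel: k_eq = 172.76 + 0.9325 + 58.913 = 232.6 N/mm

233 N/mm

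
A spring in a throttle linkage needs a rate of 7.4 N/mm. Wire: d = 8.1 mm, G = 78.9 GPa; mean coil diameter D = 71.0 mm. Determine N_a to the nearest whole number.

N_a = Gd⁴/(8D³k) = (78.9×10³ × 8.1⁴)/(8 × 71.0³ × 7.4)
    = 3.39639e+08 / 2.11883e+07 = 16.03 → 16 coils

16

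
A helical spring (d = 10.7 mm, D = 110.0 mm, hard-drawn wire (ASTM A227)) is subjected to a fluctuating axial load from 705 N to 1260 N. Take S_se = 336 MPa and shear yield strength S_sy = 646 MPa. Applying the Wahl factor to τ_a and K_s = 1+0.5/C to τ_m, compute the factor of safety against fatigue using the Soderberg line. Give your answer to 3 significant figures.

C = D/d = 110.0/10.7 = 10.2804; K_W = (4C−1)/(4C−4)+0.615/C = 1.1406; K_s = 1+0.5/C = 1.0486
F_a = (F_max−F_min)/2 = 277.5 N; F_m = (F_max+F_min)/2 = 982.5 N
τ_a = K_W·8F_aD/(πd³) = 1.1406 × 63.452 = 72.376 MPa
τ_m = K_s·8F_mD/(πd³) = 1.0486 × 224.65 = 235.58 MPa
Soderberg: 1/n_f = τ_a/S_se + τ_m/S_sy = 72.376/336 + 235.58/646 = 0.21540 + 0.36468 = 0.58008
n_f = 1/0.58008 = 1.724

1.72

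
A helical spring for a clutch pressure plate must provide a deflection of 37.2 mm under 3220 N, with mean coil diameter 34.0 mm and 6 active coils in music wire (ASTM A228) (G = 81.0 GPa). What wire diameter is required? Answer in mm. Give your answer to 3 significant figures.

6.70 mm

Required rate k = F/δ = 3220/37.2 = 86.559 N/mm
d = (8D³N_a·k / G)^(1/4) = (8·34.0³·6·86.559 / (81.0×10³))^0.25
  = (2016.1)^0.25 = 6.7008 mm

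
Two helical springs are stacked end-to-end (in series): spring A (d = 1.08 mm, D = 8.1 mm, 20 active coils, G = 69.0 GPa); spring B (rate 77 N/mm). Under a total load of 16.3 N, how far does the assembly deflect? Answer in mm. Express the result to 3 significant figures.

15.0 mm

k_A = Gd⁴/(8D³N_a) = (69.0×10³)(1.08⁴)/(8·8.1³·20) = 1.104 N/mm
Series: 1/k_eq = 1/1.104 + 1/77 = 0.91878; k_eq = 1.0884 N/mm
δ = F/k_eq = 16.3/1.0884 = 14.976 mm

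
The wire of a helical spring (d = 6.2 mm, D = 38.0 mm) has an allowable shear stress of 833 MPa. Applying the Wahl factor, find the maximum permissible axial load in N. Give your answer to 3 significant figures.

C = D/d = 38.0/6.2 = 6.1290
K_W = (4C−1)/(4C−4) + 0.615/C = 23.516/20.516 + 0.1003 = 1.2466
τ_max = K·8FD/(πd³) → F_max = τ_allow·πd³/(8DK)
F_max = 833·π·6.2³/(8·38.0·1.2466) = 6.2369e+05/378.96 = 1645.8 N

1650 N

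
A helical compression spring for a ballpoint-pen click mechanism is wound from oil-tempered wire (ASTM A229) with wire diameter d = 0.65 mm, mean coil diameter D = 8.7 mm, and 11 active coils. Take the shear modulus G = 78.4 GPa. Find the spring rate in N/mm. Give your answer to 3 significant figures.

0.242 N/mm

k = Gd⁴/(8D³N_a) = (78.4×10³ × 0.65⁴) / (8 × 8.7³ × 11)
  = 13994.9 / 57948.3 = 0.24151 N/mm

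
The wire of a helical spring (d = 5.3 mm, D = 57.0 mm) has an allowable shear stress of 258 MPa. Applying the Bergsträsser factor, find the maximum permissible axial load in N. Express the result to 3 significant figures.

C = D/d = 57.0/5.3 = 10.7547
K_B = (4C+2)/(4C−3) = 45.019/40.019 = 1.1249
τ_max = K·8FD/(πd³) → F_max = τ_allow·πd³/(8DK)
F_max = 258·π·5.3³/(8·57.0·1.1249) = 1.2067e+05/512.97 = 235.24 N

235 N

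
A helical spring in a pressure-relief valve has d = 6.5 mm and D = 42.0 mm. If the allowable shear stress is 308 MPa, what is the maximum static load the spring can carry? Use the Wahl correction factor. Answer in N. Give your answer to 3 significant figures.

642 N

C = D/d = 42.0/6.5 = 6.4615
K_W = (4C−1)/(4C−4) + 0.615/C = 24.846/21.846 + 0.0952 = 1.2325
τ_max = K·8FD/(πd³) → F_max = τ_allow·πd³/(8DK)
F_max = 308·π·6.5³/(8·42.0·1.2325) = 2.6573e+05/414.12 = 641.67 N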